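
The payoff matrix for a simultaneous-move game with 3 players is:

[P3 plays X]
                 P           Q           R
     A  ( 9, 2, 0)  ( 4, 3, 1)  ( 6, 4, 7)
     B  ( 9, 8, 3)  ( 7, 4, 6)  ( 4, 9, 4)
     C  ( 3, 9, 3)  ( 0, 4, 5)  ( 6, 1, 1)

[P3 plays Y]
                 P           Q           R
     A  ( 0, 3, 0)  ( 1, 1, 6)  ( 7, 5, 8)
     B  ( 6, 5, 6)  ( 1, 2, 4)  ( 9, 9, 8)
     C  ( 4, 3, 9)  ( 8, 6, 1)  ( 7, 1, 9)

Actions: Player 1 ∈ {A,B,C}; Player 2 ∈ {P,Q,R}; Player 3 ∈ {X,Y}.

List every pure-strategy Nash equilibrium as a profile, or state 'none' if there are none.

(A,P,X): not NE [P2→R gives 4>2]
(A,P,Y): not NE [P1→B gives 6>0; P2→R gives 5>3]
(A,Q,X): not NE [P1→B gives 7>4; P2→R gives 4>3; P3→Y gives 6>1]
(A,Q,Y): not NE [P1→C gives 8>1; P2→R gives 5>1]
(A,R,X): not NE [P3→Y gives 8>7]
(A,R,Y): not NE [P1→B gives 9>7]
(B,P,X): not NE [P2→R gives 9>8; P3→Y gives 6>3]
(B,P,Y): not NE [P2→R gives 9>5]
(B,Q,X): not NE [P2→R gives 9>4]
(B,Q,Y): not NE [P1→C gives 8>1; P2→R gives 9>2; P3→X gives 6>4]
(B,R,X): not NE [P1→C gives 6>4; P3→Y gives 8>4]
(B,R,Y): NE
(C,P,X): not NE [P1→B gives 9>3; P3→Y gives 9>3]
(C,P,Y): not NE [P1→B gives 6>4; P2→Q gives 6>3]
(C,Q,X): not NE [P1→B gives 7>0; P2→P gives 9>4]
(C,Q,Y): not NE [P3→X gives 5>1]
(C,R,X): not NE [P2→P gives 9>1; P3→Y gives 9>1]
(C,R,Y): not NE [P1→B gives 9>7; P2→Q gives 6>1]

PSNE = {(B,R,Y)}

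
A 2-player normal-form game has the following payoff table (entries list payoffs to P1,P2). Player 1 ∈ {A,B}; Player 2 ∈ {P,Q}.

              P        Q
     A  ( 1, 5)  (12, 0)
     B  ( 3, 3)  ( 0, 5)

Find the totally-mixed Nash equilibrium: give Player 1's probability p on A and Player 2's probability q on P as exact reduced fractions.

P1 indiff ⇒ q·1+(1-q)·12 = q·3+(1-q)·0 ⇒ q(-2) = (1-q)(-12) ⇒ q = 6/7
P2 indiff ⇒ p·5+(1-p)·3 = p·0+(1-p)·5 ⇒ p(5) = (1-p)(2) ⇒ p = 2/7

(p,q) = (2/7, 6/7)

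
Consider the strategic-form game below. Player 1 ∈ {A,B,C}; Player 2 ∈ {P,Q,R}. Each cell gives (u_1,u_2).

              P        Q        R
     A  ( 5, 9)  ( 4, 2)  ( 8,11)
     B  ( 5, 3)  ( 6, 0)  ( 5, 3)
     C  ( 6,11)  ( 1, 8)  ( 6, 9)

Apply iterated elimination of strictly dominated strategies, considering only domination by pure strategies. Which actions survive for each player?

P2 drop Q (P beats it: A:9>2 B:3>0 C:11>8)
P1 drop B (C beats it: P:6>5 R:6>5)
P1→{A,C} P2→{P,R}

IESDS → P1:{A,C} P2:{P,R}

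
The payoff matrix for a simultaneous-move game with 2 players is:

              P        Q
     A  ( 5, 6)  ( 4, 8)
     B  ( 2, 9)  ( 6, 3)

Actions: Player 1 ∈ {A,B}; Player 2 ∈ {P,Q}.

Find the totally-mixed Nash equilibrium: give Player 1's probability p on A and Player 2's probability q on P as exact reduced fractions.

P1 indiff ⇒ q·5+(1-q)·4 = q·2+(1-q)·6 ⇒ q(3) = (1-q)(2) ⇒ q = 2/5
P2 indiff ⇒ p·6+(1-p)·9 = p·8+(1-p)·3 ⇒ p(-2) = (1-p)(-6) ⇒ p = 3/4

(p,q) = (3/4, 2/5)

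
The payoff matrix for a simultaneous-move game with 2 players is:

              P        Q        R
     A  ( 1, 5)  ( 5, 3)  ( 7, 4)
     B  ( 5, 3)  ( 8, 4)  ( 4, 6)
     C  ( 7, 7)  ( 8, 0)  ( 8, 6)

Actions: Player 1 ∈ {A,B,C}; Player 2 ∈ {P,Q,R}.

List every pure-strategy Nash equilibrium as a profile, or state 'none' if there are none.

PSNE = {(C,P)}

(A,P): not NE [P1→C gives 7>1]
(A,Q): not NE [P1→C gives 8>5; P2→P gives 5>3]
(A,R): not NE [P1→C gives 8>7; P2→P gives 5>4]
(B,P): not NE [P1→C gives 7>5; P2→R gives 6>3]
(B,Q): not NE [P2→R gives 6>4]
(B,R): not NE [P1→C gives 8>4]
(C,P): NE
(C,Q): not NE [P2→P gives 7>0]
(C,R): not NE [P2→P gives 7>6]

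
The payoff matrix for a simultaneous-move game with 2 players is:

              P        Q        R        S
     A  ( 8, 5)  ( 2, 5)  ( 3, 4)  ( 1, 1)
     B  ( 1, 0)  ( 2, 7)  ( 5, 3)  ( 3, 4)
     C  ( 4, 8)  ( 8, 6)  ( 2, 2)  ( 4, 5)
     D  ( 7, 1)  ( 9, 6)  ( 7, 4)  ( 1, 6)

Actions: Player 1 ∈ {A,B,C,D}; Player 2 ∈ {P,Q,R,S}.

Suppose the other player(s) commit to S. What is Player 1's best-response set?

u_1(A vs S) = 1
u_1(B vs S) = 3
u_1(C vs S) = 4
u_1(D vs S) = 1
max payoff 4 at {C}

P1 best: {C}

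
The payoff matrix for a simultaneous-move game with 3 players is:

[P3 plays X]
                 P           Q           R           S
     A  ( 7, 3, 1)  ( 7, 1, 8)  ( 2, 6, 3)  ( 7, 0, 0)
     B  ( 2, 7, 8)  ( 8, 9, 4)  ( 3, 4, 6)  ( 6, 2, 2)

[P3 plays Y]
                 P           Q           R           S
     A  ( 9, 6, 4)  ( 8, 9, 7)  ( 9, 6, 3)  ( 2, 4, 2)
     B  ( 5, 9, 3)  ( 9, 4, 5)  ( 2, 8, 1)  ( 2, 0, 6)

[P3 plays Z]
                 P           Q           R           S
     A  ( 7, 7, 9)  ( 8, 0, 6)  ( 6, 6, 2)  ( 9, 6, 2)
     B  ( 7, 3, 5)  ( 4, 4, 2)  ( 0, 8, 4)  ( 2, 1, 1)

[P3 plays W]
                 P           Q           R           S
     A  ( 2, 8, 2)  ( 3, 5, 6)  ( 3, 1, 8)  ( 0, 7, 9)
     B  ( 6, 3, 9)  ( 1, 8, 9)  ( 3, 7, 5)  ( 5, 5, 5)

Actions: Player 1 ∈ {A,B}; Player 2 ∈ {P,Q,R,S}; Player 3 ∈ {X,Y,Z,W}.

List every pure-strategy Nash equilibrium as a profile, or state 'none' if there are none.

(A,P,X): not NE [P2→R gives 6>3; P3→Z gives 9>1]
(A,P,Y): not NE [P2→Q gives 9>6; P3→Z gives 9>4]
(A,P,Z): NE
(A,P,W): not NE [P1→B gives 6>2; P3→Z gives 9>2]
(A,Q,X): not NE [P1→B gives 8>7; P2→R gives 6>1]
(A,Q,Y): not NE [P1→B gives 9>8; P3→X gives 8>7]
(A,Q,Z): not NE [P2→P gives 7>0; P3→X gives 8>6]
(A,Q,W): not NE [P2→P gives 8>5; P3→X gives 8>6]
(A,R,X): not NE [P1→B gives 3>2; P3→W gives 8>3]
(A,R,Y): not NE [P2→Q gives 9>6; P3→W gives 8>3]
(A,R,Z): not NE [P2→P gives 7>6; P3→W gives 8>2]
(A,R,W): not NE [P2→P gives 8>1]
(A,S,X): not NE [P2→R gives 6>0; P3→W gives 9>0]
(A,S,Y): not NE [P2→Q gives 9>4; P3→W gives 9>2]
(A,S,Z): not NE [P2→P gives 7>6; P3→W gives 9>2]
(A,S,W): not NE [P1→B gives 5>0; P2→P gives 8>7]
(B,P,X): not NE [P1→A gives 7>2; P2→Q gives 9>7; P3→W gives 9>8]
(B,P,Y): not NE [P1→A gives 9>5; P3→W gives 9>3]
(B,P,Z): not NE [P2→R gives 8>3; P3→W gives 9>5]
(B,P,W): not NE [P2→Q gives 8>3]
(B,Q,X): not NE [P3→W gives 9>4]
(B,Q,Y): not NE [P2→P gives 9>4; P3→W gives 9>5]
(B,Q,Z): not NE [P1→A gives 8>4; P2→R gives 8>4; P3→W gives 9>2]
(B,Q,W): not NE [P1→A gives 3>1]
(B,R,X): not NE [P2→Q gives 9>4]
(B,R,Y): not NE [P1→A gives 9>2; P2→P gives 9>8; P3→X gives 6>1]
(B,R,Z): not NE [P1→A gives 6>0; P3→X gives 6>4]
(B,R,W): not NE [P2→Q gives 8>7; P3→X gives 6>5]
(B,S,X): not NE [P1→A gives 7>6; P2→Q gives 9>2; P3→Y gives 6>2]
(B,S,Y): not NE [P2→P gives 9>0]
(B,S,Z): not NE [P1→A gives 9>2; P2→R gives 8>1; P3→Y gives 6>1]
(B,S,W): not NE [P2→Q gives 8>5; P3→Y gives 6>5]

PSNE = {(A,P,Z)}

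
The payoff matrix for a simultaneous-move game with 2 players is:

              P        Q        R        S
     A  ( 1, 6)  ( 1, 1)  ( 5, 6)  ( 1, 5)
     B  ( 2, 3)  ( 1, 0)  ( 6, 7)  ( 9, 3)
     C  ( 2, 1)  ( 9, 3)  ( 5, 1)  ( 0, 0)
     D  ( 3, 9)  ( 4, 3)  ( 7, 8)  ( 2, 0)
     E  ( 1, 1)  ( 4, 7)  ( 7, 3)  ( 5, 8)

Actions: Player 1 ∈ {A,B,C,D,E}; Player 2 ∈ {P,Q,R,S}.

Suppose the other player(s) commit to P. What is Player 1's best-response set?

argmax u_1 = {D}

u_1(A vs P) = 1
u_1(B vs P) = 2
u_1(C vs P) = 2
u_1(D vs P) = 3
u_1(E vs P) = 1
max payoff 3 at {D}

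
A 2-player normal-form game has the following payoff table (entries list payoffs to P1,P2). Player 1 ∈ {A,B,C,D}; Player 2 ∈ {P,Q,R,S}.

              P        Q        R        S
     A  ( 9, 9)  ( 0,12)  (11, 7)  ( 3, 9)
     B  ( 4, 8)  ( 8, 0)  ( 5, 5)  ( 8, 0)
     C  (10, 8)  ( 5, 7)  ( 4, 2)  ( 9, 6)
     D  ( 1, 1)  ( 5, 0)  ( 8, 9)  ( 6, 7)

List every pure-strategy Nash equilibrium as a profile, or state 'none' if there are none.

(A,P): not NE [P1→C gives 10>9; P2→Q gives 12>9]
(A,Q): not NE [P1→B gives 8>0]
(A,R): not NE [P2→Q gives 12>7]
(A,S): not NE [P1→C gives 9>3; P2→Q gives 12>9]
(B,P): not NE [P1→C gives 10>4]
(B,Q): not NE [P2→P gives 8>0]
(B,R): not NE [P1→A gives 11>5; P2→P gives 8>5]
(B,S): not NE [P1→C gives 9>8; P2→P gives 8>0]
(C,P): NE
(C,Q): not NE [P1→B gives 8>5; P2→P gives 8>7]
(C,R): not NE [P1→A gives 11>4; P2→P gives 8>2]
(C,S): not NE [P2→P gives 8>6]
(D,P): not NE [P1→C gives 10>1; P2→R gives 9>1]
(D,Q): not NE [P1→B gives 8>5; P2→R gives 9>0]
(D,R): not NE [P1→A gives 11>8]
(D,S): not NE [P1→C gives 9>6; P2→R gives 9>7]

PSNE = {(C,P)}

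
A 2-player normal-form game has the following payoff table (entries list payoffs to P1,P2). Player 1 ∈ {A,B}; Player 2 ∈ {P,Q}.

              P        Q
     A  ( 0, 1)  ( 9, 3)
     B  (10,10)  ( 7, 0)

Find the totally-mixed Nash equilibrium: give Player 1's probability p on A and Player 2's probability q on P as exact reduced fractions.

P1 indiff ⇒ q·0+(1-q)·9 = q·10+(1-q)·7 ⇒ q(-10) = (1-q)(-2) ⇒ q = 1/6
P2 indiff ⇒ p·1+(1-p)·10 = p·3+(1-p)·0 ⇒ p(-2) = (1-p)(-10) ⇒ p = 5/6

p=5/6, q=1/6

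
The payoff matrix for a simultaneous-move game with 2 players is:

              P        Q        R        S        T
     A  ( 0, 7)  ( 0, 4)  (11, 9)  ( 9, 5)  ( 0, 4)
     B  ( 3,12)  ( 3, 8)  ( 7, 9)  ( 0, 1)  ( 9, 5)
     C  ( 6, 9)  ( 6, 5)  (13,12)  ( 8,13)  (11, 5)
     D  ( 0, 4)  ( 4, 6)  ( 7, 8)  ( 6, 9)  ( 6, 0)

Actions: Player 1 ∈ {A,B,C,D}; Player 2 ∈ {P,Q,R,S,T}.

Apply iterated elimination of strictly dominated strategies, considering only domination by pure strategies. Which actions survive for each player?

IESDS → P1:{A,C} P2:{R,S}

P1 drop B (C beats it: P:6>3 Q:6>3 R:13>7 S:8>0 T:11>9)
P1 drop D (C beats it: P:6>0 Q:6>4 R:13>7 S:8>6 T:11>6)
P2 drop P (R beats it: A:9>7 C:12>9)
P2 drop Q (R beats it: A:9>4 C:12>5)
P2 drop T (R beats it: A:9>4 C:12>5)
P1→{A,C} P2→{R,S}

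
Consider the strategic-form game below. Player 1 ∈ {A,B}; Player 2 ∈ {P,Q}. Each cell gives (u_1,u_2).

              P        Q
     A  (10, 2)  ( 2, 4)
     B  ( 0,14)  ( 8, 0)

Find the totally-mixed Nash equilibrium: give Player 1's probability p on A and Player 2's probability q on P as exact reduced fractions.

p=7/8, q=3/8

P1 indiff ⇒ q·10+(1-q)·2 = q·0+(1-q)·8 ⇒ q(10) = (1-q)(6) ⇒ q = 3/8
P2 indiff ⇒ p·2+(1-p)·14 = p·4+(1-p)·0 ⇒ p(-2) = (1-p)(-14) ⇒ p = 7/8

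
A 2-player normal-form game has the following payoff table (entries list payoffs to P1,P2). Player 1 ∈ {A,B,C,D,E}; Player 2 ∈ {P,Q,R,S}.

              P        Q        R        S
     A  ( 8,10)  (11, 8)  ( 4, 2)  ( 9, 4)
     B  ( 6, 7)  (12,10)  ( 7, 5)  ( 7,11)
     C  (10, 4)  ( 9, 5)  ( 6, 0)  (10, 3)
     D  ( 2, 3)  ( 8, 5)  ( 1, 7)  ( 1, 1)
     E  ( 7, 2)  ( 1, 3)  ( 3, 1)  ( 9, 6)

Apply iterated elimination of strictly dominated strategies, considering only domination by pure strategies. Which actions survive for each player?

Remaining: P1:{A,B,C} P2:{P,Q,S}

P1 drop D (A beats it: P:8>2 Q:11>8 R:4>1 S:9>1)
P1 drop E (C beats it: P:10>7 Q:9>1 R:6>3 S:10>9)
P2 drop R (P beats it: A:10>2 B:7>5 C:4>0)
P1→{A,B,C} P2→{P,Q,S}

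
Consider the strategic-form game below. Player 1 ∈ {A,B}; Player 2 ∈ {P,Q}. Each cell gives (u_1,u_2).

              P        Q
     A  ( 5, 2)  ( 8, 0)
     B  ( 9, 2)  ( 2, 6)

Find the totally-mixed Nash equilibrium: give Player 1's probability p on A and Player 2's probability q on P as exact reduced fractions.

p=2/3, q=3/5

P1 indiff ⇒ q·5+(1-q)·8 = q·9+(1-q)·2 ⇒ q(-4) = (1-q)(-6) ⇒ q = 3/5
P2 indiff ⇒ p·2+(1-p)·2 = p·0+(1-p)·6 ⇒ p(2) = (1-p)(4) ⇒ p = 2/3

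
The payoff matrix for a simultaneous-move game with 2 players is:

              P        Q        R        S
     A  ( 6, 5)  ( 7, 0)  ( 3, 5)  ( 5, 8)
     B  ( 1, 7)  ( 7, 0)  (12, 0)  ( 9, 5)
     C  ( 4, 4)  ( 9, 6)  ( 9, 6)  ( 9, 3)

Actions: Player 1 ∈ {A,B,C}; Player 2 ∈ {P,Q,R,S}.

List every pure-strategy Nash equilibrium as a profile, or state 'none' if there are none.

NE set: (C,Q)

(A,P): not NE [P2→S gives 8>5]
(A,Q): not NE [P1→C gives 9>7; P2→S gives 8>0]
(A,R): not NE [P1→B gives 12>3; P2→S gives 8>5]
(A,S): not NE [P1→C gives 9>5]
(B,P): not NE [P1→A gives 6>1]
(B,Q): not NE [P1→C gives 9>7; P2→P gives 7>0]
(B,R): not NE [P2→P gives 7>0]
(B,S): not NE [P2→P gives 7>5]
(C,P): not NE [P1→A gives 6>4; P2→R gives 6>4]
(C,Q): NE
(C,R): not NE [P1→B gives 12>9]
(C,S): not NE [P2→R gives 6>3]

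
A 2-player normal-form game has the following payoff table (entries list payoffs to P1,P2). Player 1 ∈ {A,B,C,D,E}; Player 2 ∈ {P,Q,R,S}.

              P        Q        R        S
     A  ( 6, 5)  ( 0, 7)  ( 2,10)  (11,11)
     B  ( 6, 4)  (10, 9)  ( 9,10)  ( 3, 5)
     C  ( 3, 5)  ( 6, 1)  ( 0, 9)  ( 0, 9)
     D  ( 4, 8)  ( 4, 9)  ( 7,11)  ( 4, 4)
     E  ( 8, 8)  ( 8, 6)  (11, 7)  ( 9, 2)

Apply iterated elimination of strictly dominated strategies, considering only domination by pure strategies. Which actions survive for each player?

IESDS → P1:{A,E} P2:{P,R,S}

P1 drop C (B beats it: P:6>3 Q:10>6 R:9>0 S:3>0)
P1 drop D (E beats it: P:8>4 Q:8>4 R:11>7 S:9>4)
P2 drop Q (R beats it: A:10>7 B:10>9 E:7>6)
P1 drop B (E beats it: P:8>6 R:11>9 S:9>3)
P1→{A,E} P2→{P,R,S}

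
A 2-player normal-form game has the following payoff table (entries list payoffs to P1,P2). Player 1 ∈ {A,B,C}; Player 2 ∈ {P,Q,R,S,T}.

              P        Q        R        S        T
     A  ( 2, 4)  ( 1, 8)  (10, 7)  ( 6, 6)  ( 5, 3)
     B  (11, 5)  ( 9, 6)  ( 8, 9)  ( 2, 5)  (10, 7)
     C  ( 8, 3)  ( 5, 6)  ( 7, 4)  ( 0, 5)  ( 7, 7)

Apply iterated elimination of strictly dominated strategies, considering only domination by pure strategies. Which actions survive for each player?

IESDS → P1:{A,B} P2:{Q,R}

P1 drop C (B beats it: P:11>8 Q:9>5 R:8>7 S:2>0 T:10>7)
P2 drop P (Q beats it: A:8>4 B:6>5)
P2 drop S (Q beats it: A:8>6 B:6>5)
P2 drop T (R beats it: A:7>3 B:9>7)
P1→{A,B} P2→{Q,R}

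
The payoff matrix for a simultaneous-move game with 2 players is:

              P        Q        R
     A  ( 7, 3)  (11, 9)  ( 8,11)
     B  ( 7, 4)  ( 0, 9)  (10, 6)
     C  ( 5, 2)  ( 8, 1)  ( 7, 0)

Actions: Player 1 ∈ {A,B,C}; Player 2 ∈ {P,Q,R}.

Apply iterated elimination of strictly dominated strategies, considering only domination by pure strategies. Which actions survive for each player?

P1 drop C (A beats it: P:7>5 Q:11>8 R:8>7)
P2 drop P (Q beats it: A:9>3 B:9>4)
P1→{A,B} P2→{Q,R}

IESDS → P1:{A,B} P2:{Q,R}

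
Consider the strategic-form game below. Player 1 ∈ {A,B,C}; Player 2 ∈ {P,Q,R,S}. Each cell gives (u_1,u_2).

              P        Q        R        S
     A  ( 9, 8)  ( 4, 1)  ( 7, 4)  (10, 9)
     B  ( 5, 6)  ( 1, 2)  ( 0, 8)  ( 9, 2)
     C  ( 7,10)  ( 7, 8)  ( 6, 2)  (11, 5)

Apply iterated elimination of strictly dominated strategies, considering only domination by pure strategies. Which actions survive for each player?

P1 drop B (A beats it: P:9>5 Q:4>1 R:7>0 S:10>9)
P2 drop Q (P beats it: A:8>1 C:10>8)
P2 drop R (P beats it: A:8>4 C:10>2)
P1→{A,C} P2→{P,S}

IESDS → P1:{A,C} P2:{P,S}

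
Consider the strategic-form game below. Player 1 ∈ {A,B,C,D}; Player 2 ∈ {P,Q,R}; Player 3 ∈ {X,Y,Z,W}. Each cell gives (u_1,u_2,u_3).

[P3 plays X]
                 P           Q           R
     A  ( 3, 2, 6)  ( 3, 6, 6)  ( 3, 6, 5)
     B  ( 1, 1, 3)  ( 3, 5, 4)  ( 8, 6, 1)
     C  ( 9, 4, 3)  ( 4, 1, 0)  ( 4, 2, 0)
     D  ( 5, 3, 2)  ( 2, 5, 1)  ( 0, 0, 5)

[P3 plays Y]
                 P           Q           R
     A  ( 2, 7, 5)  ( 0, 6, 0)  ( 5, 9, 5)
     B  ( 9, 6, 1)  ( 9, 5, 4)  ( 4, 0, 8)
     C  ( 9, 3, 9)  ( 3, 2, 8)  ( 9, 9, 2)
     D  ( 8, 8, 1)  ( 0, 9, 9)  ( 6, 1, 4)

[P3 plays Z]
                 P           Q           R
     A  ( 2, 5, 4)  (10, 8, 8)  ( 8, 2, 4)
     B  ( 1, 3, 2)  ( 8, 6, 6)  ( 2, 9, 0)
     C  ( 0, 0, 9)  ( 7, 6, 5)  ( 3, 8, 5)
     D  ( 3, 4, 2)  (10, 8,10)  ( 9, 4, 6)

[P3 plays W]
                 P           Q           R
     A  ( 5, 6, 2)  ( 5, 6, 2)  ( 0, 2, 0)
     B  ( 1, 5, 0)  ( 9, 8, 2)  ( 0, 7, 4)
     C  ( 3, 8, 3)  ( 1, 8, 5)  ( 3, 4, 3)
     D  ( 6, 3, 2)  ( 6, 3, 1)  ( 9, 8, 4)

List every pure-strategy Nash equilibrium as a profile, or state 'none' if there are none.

(A,P,X): not NE [P1→C gives 9>3; P2→R gives 6>2]
(A,P,Y): not NE [P1→C gives 9>2; P2→R gives 9>7; P3→X gives 6>5]
(A,P,Z): not NE [P1→D gives 3>2; P2→Q gives 8>5; P3→X gives 6>4]
(A,P,W): not NE [P1→D gives 6>5; P3→X gives 6>2]
(A,Q,X): not NE [P1→C gives 4>3; P3→Z gives 8>6]
(A,Q,Y): not NE [P1→B gives 9>0; P2→R gives 9>6; P3→Z gives 8>0]
(A,Q,Z): NE
(A,Q,W): not NE [P1→B gives 9>5; P3→Z gives 8>2]
(A,R,X): not NE [P1→B gives 8>3]
(A,R,Y): not NE [P1→C gives 9>5]
(A,R,Z): not NE [P1→D gives 9>8; P2→Q gives 8>2; P3→Y gives 5>4]
(A,R,W): not NE [P1→D gives 9>0; P2→Q gives 6>2; P3→Y gives 5>0]
(B,P,X): not NE [P1→C gives 9>1; P2→R gives 6>1]
(B,P,Y): not NE [P3→X gives 3>1]
(B,P,Z): not NE [P1→D gives 3>1; P2→R gives 9>3; P3→X gives 3>2]
(B,P,W): not NE [P1→D gives 6>1; P2→Q gives 8>5; P3→X gives 3>0]
(B,Q,X): not NE [P1→C gives 4>3; P2→R gives 6>5; P3→Z gives 6>4]
(B,Q,Y): not NE [P2→P gives 6>5; P3→Z gives 6>4]
(B,Q,Z): not NE [P1→D gives 10>8; P2→R gives 9>6]
(B,Q,W): not NE [P3→Z gives 6>2]
(B,R,X): not NE [P3→Y gives 8>1]
(B,R,Y): not NE [P1→C gives 9>4; P2→P gives 6>0]
(B,R,Z): not NE [P1→D gives 9>2; P3→Y gives 8>0]
(B,R,W): not NE [P1→D gives 9>0; P2→Q gives 8>7; P3→Y gives 8>4]
(C,P,X): not NE [P3→Z gives 9>3]
(C,P,Y): not NE [P2→R gives 9>3]
(C,P,Z): not NE [P1→D gives 3>0; P2→R gives 8>0]
(C,P,W): not NE [P1→D gives 6>3; P3→Z gives 9>3]
(C,Q,X): not NE [P2→P gives 4>1; P3→Y gives 8>0]
(C,Q,Y): not NE [P1→B gives 9>3; P2→R gives 9>2]
(C,Q,Z): not NE [P1→D gives 10>7; P2→R gives 8>6; P3→Y gives 8>5]
(C,Q,W): not NE [P1→B gives 9>1; P3→Y gives 8>5]
(C,R,X): not NE [P1→B gives 8>4; P2→P gives 4>2; P3→Z gives 5>0]
(C,R,Y): not NE [P3→Z gives 5>2]
(C,R,Z): not NE [P1→D gives 9>3]
(C,R,W): not NE [P1→D gives 9>3; P2→Q gives 8>4; P3→Z gives 5>3]
(D,P,X): not NE [P1→C gives 9>5; P2→Q gives 5>3]
(D,P,Y): not NE [P1→C gives 9>8; P2→Q gives 9>8; P3→W gives 2>1]
(D,P,Z): not NE [P2→Q gives 8>4]
(D,P,W): not NE [P2→R gives 8>3]
(D,Q,X): not NE [P1→C gives 4>2; P3→Z gives 10>1]
(D,Q,Y): not NE [P1→B gives 9>0; P3→Z gives 10>9]
(D,Q,Z): NE
(D,Q,W): not NE [P1→B gives 9>6; P2→R gives 8>3; P3→Z gives 10>1]
(D,R,X): not NE [P1→B gives 8>0; P2→Q gives 5>0; P3→Z gives 6>5]
(D,R,Y): not NE [P1→C gives 9>6; P2→Q gives 9>1; P3→Z gives 6>4]
(D,R,Z): not NE [P2→Q gives 8>4]
(D,R,W): not NE [P3→Z gives 6>4]

Nash profiles: (A,Q,Z), (D,Q,Z)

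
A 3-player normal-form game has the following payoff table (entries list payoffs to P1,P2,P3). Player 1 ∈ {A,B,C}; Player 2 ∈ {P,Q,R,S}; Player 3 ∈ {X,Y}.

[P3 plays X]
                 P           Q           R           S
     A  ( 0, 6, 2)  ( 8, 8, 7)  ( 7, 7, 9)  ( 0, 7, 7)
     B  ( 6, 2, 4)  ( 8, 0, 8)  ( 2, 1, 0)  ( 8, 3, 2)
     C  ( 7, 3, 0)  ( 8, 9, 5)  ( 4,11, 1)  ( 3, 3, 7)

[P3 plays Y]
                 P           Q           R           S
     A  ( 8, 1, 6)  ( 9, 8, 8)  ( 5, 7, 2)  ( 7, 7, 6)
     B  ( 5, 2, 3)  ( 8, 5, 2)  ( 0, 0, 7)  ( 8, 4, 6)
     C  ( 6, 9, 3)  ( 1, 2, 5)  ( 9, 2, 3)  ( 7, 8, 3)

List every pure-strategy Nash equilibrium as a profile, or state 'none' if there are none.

(A,P,X): not NE [P1→C gives 7>0; P2→Q gives 8>6; P3→Y gives 6>2]
(A,P,Y): not NE [P2→Q gives 8>1]
(A,Q,X): not NE [P3→Y gives 8>7]
(A,Q,Y): NE
(A,R,X): not NE [P2→Q gives 8>7]
(A,R,Y): not NE [P1→C gives 9>5; P2→Q gives 8>7; P3→X gives 9>2]
(A,S,X): not NE [P1→B gives 8>0; P2→Q gives 8>7]
(A,S,Y): not NE [P1→B gives 8>7; P2→Q gives 8>7; P3→X gives 7>6]
(B,P,X): not NE [P1→C gives 7>6; P2→S gives 3>2]
(B,P,Y): not NE [P1→A gives 8>5; P2→Q gives 5>2; P3→X gives 4>3]
(B,Q,X): not NE [P2→S gives 3>0]
(B,Q,Y): not NE [P1→A gives 9>8; P3→X gives 8>2]
(B,R,X): not NE [P1→A gives 7>2; P2→S gives 3>1; P3→Y gives 7>0]
(B,R,Y): not NE [P1→C gives 9>0; P2→Q gives 5>0]
(B,S,X): not NE [P3→Y gives 6>2]
(B,S,Y): not NE [P2→Q gives 5>4]
(C,P,X): not NE [P2→R gives 11>3; P3→Y gives 3>0]
(C,P,Y): not NE [P1→A gives 8>6]
(C,Q,X): not NE [P2→R gives 11>9]
(C,Q,Y): not NE [P1→A gives 9>1; P2→P gives 9>2]
(C,R,X): not NE [P1→A gives 7>4; P3→Y gives 3>1]
(C,R,Y): not NE [P2→P gives 9>2]
(C,S,X): not NE [P1→B gives 8>3; P2→R gives 11>3]
(C,S,Y): not NE [P1→B gives 8>7; P2→P gives 9>8; P3→X gives 7>3]

NE set: (A,Q,Y)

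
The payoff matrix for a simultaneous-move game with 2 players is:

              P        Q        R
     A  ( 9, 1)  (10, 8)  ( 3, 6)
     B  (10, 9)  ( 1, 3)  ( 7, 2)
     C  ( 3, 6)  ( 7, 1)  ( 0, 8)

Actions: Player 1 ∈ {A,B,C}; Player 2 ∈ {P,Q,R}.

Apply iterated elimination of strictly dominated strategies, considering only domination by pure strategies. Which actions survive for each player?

IESDS → P1:{A,B} P2:{P,Q}

P1 drop C (A beats it: P:9>3 Q:10>7 R:3>0)
P2 drop R (Q beats it: A:8>6 B:3>2)
P1→{A,B} P2→{P,Q}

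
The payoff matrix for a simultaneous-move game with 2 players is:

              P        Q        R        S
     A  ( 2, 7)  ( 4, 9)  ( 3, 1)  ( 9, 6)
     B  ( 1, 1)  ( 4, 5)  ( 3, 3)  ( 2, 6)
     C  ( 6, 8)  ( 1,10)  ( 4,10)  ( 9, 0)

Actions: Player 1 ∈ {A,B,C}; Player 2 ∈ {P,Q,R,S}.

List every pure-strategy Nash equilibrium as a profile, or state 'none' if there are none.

Nash profiles: (A,Q), (C,R)

(A,P): not NE [P1→C gives 6>2; P2→Q gives 9>7]
(A,Q): NE
(A,R): not NE [P1→C gives 4>3; P2→Q gives 9>1]
(A,S): not NE [P2→Q gives 9>6]
(B,P): not NE [P1→C gives 6>1; P2→S gives 6>1]
(B,Q): not NE [P2→S gives 6>5]
(B,R): not NE [P1→C gives 4>3; P2→S gives 6>3]
(B,S): not NE [P1→C gives 9>2]
(C,P): not NE [P2→R gives 10>8]
(C,Q): not NE [P1→B gives 4>1]
(C,R): NE
(C,S): not NE [P2→R gives 10>0]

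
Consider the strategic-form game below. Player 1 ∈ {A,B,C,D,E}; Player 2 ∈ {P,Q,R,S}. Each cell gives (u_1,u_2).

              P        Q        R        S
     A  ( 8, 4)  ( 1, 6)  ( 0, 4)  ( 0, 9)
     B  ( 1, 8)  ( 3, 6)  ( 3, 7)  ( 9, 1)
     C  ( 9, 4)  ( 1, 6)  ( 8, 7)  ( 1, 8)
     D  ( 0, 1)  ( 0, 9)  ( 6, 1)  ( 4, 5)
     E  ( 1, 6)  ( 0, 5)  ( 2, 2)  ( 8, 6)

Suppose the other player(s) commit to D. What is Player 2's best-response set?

u_2(P vs D) = 1
u_2(Q vs D) = 9
u_2(R vs D) = 1
u_2(S vs D) = 5
max payoff 9 at {Q}

BR_2 = {Q}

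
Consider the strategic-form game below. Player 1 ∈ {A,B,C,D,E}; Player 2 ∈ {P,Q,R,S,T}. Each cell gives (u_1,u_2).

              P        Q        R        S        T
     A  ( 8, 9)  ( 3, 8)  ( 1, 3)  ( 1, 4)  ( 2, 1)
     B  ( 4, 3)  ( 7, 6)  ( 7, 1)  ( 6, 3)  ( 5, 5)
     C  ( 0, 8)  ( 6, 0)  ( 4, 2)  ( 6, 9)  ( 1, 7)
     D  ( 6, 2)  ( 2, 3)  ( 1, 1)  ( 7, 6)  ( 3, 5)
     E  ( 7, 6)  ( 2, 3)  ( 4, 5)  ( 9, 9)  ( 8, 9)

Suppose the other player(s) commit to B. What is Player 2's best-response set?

BR_2 = {Q}

u_2(P vs B) = 3
u_2(Q vs B) = 6
u_2(R vs B) = 1
u_2(S vs B) = 3
u_2(T vs B) = 5
max payoff 6 at {Q}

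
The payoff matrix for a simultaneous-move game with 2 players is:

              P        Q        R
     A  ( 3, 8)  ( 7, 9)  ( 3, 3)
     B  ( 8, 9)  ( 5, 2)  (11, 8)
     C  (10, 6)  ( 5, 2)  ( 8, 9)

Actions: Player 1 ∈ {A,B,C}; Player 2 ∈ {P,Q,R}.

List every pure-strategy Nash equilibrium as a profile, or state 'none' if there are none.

Nash profiles: (A,Q)

(A,P): not NE [P1→C gives 10>3; P2→Q gives 9>8]
(A,Q): NE
(A,R): not NE [P1→B gives 11>3; P2→Q gives 9>3]
(B,P): not NE [P1→C gives 10>8]
(B,Q): not NE [P1→A gives 7>5; P2→P gives 9>2]
(B,R): not NE [P2→P gives 9>8]
(C,P): not NE [P2→R gives 9>6]
(C,Q): not NE [P1→A gives 7>5; P2→R gives 9>2]
(C,R): not NE [P1→B gives 11>8]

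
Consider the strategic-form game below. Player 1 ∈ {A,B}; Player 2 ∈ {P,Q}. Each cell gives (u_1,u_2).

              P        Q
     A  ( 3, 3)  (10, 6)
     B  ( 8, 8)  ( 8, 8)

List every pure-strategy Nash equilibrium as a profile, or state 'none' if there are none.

(A,P): not NE [P1→B gives 8>3; P2→Q gives 6>3]
(A,Q): NE
(B,P): NE
(B,Q): not NE [P1→A gives 10>8]

NE set: (A,Q), (B,P)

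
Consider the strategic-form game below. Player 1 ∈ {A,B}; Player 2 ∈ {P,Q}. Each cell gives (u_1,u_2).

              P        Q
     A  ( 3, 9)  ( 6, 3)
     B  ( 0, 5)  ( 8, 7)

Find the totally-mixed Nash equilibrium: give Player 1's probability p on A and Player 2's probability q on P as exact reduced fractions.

P1 indiff ⇒ q·3+(1-q)·6 = q·0+(1-q)·8 ⇒ q(3) = (1-q)(2) ⇒ q = 2/5
P2 indiff ⇒ p·9+(1-p)·5 = p·3+(1-p)·7 ⇒ p(6) = (1-p)(2) ⇒ p = 1/4

p=1/4, q=2/5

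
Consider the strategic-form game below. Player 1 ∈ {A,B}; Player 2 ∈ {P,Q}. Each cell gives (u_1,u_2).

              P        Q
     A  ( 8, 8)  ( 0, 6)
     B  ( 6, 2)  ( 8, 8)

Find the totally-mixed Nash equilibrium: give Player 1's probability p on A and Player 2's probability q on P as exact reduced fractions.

P1 indiff ⇒ q·8+(1-q)·0 = q·6+(1-q)·8 ⇒ q(2) = (1-q)(8) ⇒ q = 4/5
P2 indiff ⇒ p·8+(1-p)·2 = p·6+(1-p)·8 ⇒ p(2) = (1-p)(6) ⇒ p = 3/4

P1 mixes 3/4 on A; P2 mixes 4/5 on P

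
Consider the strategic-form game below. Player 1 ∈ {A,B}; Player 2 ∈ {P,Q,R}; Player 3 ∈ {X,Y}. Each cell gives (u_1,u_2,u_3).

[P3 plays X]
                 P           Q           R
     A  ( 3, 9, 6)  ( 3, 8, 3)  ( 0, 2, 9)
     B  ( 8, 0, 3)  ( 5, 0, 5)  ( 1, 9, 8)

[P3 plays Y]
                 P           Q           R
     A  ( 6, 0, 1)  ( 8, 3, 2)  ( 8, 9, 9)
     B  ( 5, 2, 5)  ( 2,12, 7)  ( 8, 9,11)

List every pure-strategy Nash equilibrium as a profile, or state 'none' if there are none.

NE set: (A,R,Y)

(A,P,X): not NE [P1→B gives 8>3]
(A,P,Y): not NE [P2→R gives 9>0; P3→X gives 6>1]
(A,Q,X): not NE [P1→B gives 5>3; P2→P gives 9>8]
(A,Q,Y): not NE [P2→R gives 9>3; P3→X gives 3>2]
(A,R,X): not NE [P1→B gives 1>0; P2→P gives 9>2]
(A,R,Y): NE
(B,P,X): not NE [P2→R gives 9>0; P3→Y gives 5>3]
(B,P,Y): not NE [P1→A gives 6>5; P2→Q gives 12>2]
(B,Q,X): not NE [P2→R gives 9>0; P3→Y gives 7>5]
(B,Q,Y): not NE [P1→A gives 8>2]
(B,R,X): not NE [P3→Y gives 11>8]
(B,R,Y): not NE [P2→Q gives 12>9]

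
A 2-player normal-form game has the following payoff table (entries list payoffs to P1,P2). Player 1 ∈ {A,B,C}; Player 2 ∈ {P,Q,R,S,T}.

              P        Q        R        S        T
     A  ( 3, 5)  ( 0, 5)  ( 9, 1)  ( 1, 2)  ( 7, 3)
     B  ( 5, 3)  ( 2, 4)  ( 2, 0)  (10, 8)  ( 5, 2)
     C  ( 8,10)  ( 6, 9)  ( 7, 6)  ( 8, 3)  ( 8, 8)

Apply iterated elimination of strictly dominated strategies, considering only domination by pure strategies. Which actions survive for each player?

Remaining: P1:{B,C} P2:{P,Q,S}

P2 drop R (P beats it: A:5>1 B:3>0 C:10>6)
P1 drop A (C beats it: P:8>3 Q:6>0 S:8>1 T:8>7)
P2 drop T (P beats it: B:3>2 C:10>8)
P1→{B,C} P2→{P,Q,S}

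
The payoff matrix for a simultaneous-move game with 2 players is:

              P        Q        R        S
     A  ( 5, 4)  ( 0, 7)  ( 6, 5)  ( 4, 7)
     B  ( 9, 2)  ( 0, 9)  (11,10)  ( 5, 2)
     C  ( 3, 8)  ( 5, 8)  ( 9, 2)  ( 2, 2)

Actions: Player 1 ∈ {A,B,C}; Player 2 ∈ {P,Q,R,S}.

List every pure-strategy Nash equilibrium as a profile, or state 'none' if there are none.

(A,P): not NE [P1→B gives 9>5; P2→S gives 7>4]
(A,Q): not NE [P1→C gives 5>0]
(A,R): not NE [P1→B gives 11>6; P2→S gives 7>5]
(A,S): not NE [P1→B gives 5>4]
(B,P): not NE [P2→R gives 10>2]
(B,Q): not NE [P1→C gives 5>0; P2→R gives 10>9]
(B,R): NE
(B,S): not NE [P2→R gives 10>2]
(C,P): not NE [P1→B gives 9>3]
(C,Q): NE
(C,R): not NE [P1→B gives 11>9; P2→Q gives 8>2]
(C,S): not NE [P1→B gives 5>2; P2→Q gives 8>2]

Nash profiles: (B,R), (C,Q)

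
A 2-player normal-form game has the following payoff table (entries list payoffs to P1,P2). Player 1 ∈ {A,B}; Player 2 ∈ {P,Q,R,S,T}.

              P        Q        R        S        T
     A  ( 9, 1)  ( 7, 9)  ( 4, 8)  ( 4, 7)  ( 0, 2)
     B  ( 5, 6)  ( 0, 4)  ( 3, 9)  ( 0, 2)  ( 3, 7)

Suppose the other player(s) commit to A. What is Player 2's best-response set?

u_2(P vs A) = 1
u_2(Q vs A) = 9
u_2(R vs A) = 8
u_2(S vs A) = 7
u_2(T vs A) = 2
max payoff 9 at {Q}

argmax u_2 = {Q}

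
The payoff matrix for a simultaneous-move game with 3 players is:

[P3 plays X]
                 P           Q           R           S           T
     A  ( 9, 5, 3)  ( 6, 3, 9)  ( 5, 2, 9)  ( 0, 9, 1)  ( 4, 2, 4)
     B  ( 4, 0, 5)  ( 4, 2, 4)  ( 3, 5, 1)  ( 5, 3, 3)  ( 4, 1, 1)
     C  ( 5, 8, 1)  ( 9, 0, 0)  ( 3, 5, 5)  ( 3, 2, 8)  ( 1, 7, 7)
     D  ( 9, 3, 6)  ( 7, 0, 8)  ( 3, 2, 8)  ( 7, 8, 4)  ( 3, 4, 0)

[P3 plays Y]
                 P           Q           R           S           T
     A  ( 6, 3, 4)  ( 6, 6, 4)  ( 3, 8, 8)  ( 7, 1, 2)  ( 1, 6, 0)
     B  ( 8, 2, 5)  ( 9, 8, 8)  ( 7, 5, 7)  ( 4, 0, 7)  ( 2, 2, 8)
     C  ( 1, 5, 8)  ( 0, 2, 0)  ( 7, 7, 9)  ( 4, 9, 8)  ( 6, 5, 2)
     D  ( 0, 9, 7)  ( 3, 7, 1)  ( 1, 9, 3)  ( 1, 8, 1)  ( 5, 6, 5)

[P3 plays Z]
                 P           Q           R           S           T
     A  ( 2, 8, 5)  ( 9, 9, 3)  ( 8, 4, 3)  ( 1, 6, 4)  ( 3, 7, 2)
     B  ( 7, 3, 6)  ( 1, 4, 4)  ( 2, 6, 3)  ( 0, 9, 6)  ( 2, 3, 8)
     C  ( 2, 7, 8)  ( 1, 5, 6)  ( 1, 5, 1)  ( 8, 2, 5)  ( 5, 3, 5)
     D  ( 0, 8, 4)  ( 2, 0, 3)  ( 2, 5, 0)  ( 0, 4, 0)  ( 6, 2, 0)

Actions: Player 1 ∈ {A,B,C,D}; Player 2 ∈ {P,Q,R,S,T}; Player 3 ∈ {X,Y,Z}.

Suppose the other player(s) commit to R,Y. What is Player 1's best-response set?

u_1(A vs R,Y) = 3
u_1(B vs R,Y) = 7
u_1(C vs R,Y) = 7
u_1(D vs R,Y) = 1
max payoff 7 at {B,C}

argmax u_1 = {B,C}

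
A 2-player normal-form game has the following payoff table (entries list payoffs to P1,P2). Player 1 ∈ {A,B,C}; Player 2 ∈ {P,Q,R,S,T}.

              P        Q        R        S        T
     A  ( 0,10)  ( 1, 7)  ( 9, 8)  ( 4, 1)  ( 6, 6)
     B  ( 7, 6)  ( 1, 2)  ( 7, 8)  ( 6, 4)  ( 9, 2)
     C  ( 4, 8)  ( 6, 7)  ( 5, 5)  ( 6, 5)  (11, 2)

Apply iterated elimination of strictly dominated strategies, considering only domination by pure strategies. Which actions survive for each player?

P2 drop Q (P beats it: A:10>7 B:6>2 C:8>7)
P2 drop S (P beats it: A:10>1 B:6>4 C:8>5)
P2 drop T (P beats it: A:10>6 B:6>2 C:8>2)
P1 drop C (B beats it: P:7>4 R:7>5)
P1→{A,B} P2→{P,R}

IESDS → P1:{A,B} P2:{P,R}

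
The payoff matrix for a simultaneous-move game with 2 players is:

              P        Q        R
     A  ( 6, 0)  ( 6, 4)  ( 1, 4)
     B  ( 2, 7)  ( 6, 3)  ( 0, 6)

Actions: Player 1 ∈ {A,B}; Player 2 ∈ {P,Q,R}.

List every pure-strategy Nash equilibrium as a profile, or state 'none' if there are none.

Nash profiles: (A,Q), (A,R)

(A,P): not NE [P2→R gives 4>0]
(A,Q): NE
(A,R): NE
(B,P): not NE [P1→A gives 6>2]
(B,Q): not NE [P2→P gives 7>3]
(B,R): not NE [P1→A gives 1>0; P2→P gives 7>6]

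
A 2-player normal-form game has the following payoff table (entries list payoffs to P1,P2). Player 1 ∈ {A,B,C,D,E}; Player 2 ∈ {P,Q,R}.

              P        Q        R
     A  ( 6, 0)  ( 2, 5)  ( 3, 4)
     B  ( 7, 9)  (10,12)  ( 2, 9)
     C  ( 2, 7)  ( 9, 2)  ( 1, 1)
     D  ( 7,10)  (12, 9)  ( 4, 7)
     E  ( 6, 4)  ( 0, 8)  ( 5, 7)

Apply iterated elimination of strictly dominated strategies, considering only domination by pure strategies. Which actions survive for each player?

IESDS → P1:{B,D} P2:{P,Q}

P1 drop A (D beats it: P:7>6 Q:12>2 R:4>3)
P1 drop C (B beats it: P:7>2 Q:10>9 R:2>1)
P2 drop R (Q beats it: B:12>9 D:9>7 E:8>7)
P1 drop E (B beats it: P:7>6 Q:10>0)
P1→{B,D} P2→{P,Q}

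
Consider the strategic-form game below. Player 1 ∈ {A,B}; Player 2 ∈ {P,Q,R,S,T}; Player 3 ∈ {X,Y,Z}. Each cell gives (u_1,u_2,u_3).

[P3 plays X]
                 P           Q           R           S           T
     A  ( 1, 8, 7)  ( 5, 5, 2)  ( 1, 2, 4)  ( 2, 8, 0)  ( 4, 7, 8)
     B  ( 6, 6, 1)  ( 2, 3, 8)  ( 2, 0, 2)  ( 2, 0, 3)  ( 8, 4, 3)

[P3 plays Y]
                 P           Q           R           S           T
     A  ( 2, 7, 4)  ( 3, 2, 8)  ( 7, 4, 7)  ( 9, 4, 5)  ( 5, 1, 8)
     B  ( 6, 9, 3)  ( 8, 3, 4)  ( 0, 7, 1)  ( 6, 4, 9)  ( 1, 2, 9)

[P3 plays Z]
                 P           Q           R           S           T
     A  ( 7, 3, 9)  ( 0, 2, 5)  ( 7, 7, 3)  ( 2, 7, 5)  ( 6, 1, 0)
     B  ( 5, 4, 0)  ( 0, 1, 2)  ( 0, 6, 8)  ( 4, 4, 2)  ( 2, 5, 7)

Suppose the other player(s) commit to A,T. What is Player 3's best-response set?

P3 best: {X,Y}

u_3(X vs A,T) = 8
u_3(Y vs A,T) = 8
u_3(Z vs A,T) = 0
max payoff 8 at {X,Y}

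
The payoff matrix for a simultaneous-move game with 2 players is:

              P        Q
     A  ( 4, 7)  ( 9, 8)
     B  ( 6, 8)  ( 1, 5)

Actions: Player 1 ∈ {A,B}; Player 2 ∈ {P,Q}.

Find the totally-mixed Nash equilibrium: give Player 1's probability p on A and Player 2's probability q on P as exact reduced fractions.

P1 indiff ⇒ q·4+(1-q)·9 = q·6+(1-q)·1 ⇒ q(-2) = (1-q)(-8) ⇒ q = 4/5
P2 indiff ⇒ p·7+(1-p)·8 = p·8+(1-p)·5 ⇒ p(-1) = (1-p)(-3) ⇒ p = 3/4

(p,q) = (3/4, 4/5)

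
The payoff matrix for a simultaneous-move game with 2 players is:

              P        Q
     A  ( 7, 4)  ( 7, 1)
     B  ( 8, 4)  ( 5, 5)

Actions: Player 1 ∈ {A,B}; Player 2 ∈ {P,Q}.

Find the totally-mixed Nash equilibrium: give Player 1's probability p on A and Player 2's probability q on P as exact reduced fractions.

P1 indiff ⇒ q·7+(1-q)·7 = q·8+(1-q)·5 ⇒ q(-1) = (1-q)(-2) ⇒ q = 2/3
P2 indiff ⇒ p·4+(1-p)·4 = p·1+(1-p)·5 ⇒ p(3) = (1-p)(1) ⇒ p = 1/4

P1 mixes 1/4 on A; P2 mixes 2/3 on P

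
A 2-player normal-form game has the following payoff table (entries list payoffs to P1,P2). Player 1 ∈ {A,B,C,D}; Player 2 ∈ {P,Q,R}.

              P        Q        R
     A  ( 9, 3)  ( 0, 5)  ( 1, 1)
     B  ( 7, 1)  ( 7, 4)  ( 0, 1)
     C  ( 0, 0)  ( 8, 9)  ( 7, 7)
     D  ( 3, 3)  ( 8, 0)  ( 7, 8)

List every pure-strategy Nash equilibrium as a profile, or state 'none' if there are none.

(A,P): not NE [P2→Q gives 5>3]
(A,Q): not NE [P1→D gives 8>0]
(A,R): not NE [P1→D gives 7>1; P2→Q gives 5>1]
(B,P): not NE [P1→A gives 9>7; P2→Q gives 4>1]
(B,Q): not NE [P1→D gives 8>7]
(B,R): not NE [P1→D gives 7>0; P2→Q gives 4>1]
(C,P): not NE [P1→A gives 9>0; P2→Q gives 9>0]
(C,Q): NE
(C,R): not NE [P2→Q gives 9>7]
(D,P): not NE [P1→A gives 9>3; P2→R gives 8>3]
(D,Q): not NE [P2→R gives 8>0]
(D,R): NE

Nash profiles: (C,Q), (D,R)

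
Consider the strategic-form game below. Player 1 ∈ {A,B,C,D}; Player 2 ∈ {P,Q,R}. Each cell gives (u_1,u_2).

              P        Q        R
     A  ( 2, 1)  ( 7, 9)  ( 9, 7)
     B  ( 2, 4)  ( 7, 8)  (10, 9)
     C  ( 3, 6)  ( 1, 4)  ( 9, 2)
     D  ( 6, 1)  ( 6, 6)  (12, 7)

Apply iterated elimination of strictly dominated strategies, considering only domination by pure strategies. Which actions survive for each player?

Survivors P1:{A,B,D} P2:{Q,R}

P1 drop C (D beats it: P:6>3 Q:6>1 R:12>9)
P2 drop P (Q beats it: A:9>1 B:8>4 D:6>1)
P1→{A,B,D} P2→{Q,R}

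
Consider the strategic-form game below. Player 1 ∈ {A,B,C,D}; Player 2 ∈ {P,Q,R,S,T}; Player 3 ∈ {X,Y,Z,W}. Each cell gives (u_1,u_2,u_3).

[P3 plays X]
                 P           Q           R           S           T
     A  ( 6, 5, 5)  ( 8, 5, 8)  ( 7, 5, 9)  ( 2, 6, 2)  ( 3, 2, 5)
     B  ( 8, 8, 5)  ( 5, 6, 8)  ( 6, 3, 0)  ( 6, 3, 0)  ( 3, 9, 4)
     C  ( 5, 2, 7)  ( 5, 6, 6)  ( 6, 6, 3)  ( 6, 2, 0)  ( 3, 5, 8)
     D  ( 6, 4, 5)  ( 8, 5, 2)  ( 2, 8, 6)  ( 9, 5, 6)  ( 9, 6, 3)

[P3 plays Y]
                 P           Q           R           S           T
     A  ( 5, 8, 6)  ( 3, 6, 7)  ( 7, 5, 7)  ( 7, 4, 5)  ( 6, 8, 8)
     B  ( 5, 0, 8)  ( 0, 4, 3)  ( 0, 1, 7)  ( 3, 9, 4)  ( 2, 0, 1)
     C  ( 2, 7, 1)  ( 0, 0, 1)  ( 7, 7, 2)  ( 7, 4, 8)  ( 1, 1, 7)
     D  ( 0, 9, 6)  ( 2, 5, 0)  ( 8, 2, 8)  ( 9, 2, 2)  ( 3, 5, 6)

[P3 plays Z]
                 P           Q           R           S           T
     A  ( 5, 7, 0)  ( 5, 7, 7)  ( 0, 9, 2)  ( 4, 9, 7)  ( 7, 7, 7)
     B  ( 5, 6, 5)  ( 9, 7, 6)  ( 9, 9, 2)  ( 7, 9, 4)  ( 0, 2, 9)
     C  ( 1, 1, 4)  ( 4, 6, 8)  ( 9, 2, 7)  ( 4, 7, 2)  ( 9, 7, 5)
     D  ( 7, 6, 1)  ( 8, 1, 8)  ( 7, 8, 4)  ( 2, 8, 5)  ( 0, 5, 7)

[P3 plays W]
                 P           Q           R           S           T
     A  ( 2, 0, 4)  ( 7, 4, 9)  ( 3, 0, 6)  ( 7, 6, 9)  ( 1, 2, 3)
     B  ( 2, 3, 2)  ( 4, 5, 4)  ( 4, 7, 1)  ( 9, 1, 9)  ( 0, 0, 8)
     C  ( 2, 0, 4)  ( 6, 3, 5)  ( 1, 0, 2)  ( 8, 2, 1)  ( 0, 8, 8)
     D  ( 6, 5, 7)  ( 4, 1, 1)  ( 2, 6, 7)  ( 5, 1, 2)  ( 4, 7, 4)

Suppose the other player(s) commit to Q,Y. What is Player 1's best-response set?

u_1(A vs Q,Y) = 3
u_1(B vs Q,Y) = 0
u_1(C vs Q,Y) = 0
u_1(D vs Q,Y) = 2
max payoff 3 at {A}

argmax u_1 = {A}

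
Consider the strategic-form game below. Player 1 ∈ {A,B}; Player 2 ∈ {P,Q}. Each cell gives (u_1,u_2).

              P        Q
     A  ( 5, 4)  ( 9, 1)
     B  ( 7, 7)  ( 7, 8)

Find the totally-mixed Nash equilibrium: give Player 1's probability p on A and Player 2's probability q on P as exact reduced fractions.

(p,q) = (1/4, 1/2)

P1 indiff ⇒ q·5+(1-q)·9 = q·7+(1-q)·7 ⇒ q(-2) = (1-q)(-2) ⇒ q = 1/2
P2 indiff ⇒ p·4+(1-p)·7 = p·1+(1-p)·8 ⇒ p(3) = (1-p)(1) ⇒ p = 1/4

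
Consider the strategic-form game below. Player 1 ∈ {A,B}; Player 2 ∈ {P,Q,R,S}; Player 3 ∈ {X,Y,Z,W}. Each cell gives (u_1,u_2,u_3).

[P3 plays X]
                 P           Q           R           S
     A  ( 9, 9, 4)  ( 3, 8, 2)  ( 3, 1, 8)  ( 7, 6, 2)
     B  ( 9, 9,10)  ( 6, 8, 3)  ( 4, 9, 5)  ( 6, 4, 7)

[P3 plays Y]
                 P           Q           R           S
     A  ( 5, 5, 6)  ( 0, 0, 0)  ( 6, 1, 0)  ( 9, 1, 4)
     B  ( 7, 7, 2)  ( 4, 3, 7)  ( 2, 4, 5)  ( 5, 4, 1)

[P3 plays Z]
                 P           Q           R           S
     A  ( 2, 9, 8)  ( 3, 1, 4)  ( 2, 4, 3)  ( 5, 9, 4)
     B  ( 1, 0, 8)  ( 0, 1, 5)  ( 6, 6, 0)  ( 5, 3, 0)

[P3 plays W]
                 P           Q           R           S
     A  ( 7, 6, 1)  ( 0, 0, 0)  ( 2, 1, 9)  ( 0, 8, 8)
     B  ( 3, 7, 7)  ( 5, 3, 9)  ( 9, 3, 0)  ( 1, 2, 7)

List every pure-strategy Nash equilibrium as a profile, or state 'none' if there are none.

PSNE = {(A,P,Z), (B,P,X), (B,R,X)}

(A,P,X): not NE [P3→Z gives 8>4]
(A,P,Y): not NE [P1→B gives 7>5; P3→Z gives 8>6]
(A,P,Z): NE
(A,P,W): not NE [P2→S gives 8>6; P3→Z gives 8>1]
(A,Q,X): not NE [P1→B gives 6>3; P2→P gives 9>8; P3→Z gives 4>2]
(A,Q,Y): not NE [P1→B gives 4>0; P2→P gives 5>0; P3→Z gives 4>0]
(A,Q,Z): not NE [P2→S gives 9>1]
(A,Q,W): not NE [P1→B gives 5>0; P2→S gives 8>0; P3→Z gives 4>0]
(A,R,X): not NE [P1→B gives 4>3; P2→P gives 9>1; P3→W gives 9>8]
(A,R,Y): not NE [P2→P gives 5>1; P3→W gives 9>0]
(A,R,Z): not NE [P1→B gives 6>2; P2→S gives 9>4; P3→W gives 9>3]
(A,R,W): not NE [P1→B gives 9>2; P2→S gives 8>1]
(A,S,X): not NE [P2→P gives 9>6; P3→W gives 8>2]
(A,S,Y): not NE [P2→P gives 5>1; P3→W gives 8>4]
(A,S,Z): not NE [P3→W gives 8>4]
(A,S,W): not NE [P1→B gives 1>0]
(B,P,X): NE
(B,P,Y): not NE [P3→X gives 10>2]
(B,P,Z): not NE [P1→A gives 2>1; P2→R gives 6>0; P3→X gives 10>8]
(B,P,W): not NE [P1→A gives 7>3; P3→X gives 10>7]
(B,Q,X): not NE [P2→R gives 9>8; P3→W gives 9>3]
(B,Q,Y): not NE [P2→P gives 7>3; P3→W gives 9>7]
(B,Q,Z): not NE [P1→A gives 3>0; P2→R gives 6>1; P3→W gives 9>5]
(B,Q,W): not NE [P2→P gives 7>3]
(B,R,X): NE
(B,R,Y): not NE [P1→A gives 6>2; P2→P gives 7>4]
(B,R,Z): not NE [P3→Y gives 5>0]
(B,R,W): not NE [P2→P gives 7>3; P3→Y gives 5>0]
(B,S,X): not NE [P1→A gives 7>6; P2→R gives 9>4]
(B,S,Y): not NE [P1→A gives 9>5; P2→P gives 7>4; P3→W gives 7>1]
(B,S,Z): not NE [P2→R gives 6>3; P3→W gives 7>0]
(B,S,W): not NE [P2→P gives 7>2]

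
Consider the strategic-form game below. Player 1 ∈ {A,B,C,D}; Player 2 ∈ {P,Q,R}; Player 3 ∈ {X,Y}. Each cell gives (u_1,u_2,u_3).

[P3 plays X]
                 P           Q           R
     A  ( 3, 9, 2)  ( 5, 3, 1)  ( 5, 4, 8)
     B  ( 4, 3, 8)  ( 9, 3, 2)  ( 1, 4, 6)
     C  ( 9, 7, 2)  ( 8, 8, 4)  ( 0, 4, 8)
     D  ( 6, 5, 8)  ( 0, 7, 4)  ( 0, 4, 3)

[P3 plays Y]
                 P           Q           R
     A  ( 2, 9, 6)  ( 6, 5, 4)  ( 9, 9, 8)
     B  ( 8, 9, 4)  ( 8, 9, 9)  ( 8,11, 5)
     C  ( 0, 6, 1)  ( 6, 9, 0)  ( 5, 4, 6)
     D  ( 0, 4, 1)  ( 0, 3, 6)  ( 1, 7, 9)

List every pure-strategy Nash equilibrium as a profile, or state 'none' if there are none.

(A,P,X): not NE [P1→C gives 9>3; P3→Y gives 6>2]
(A,P,Y): not NE [P1→B gives 8>2]
(A,Q,X): not NE [P1→B gives 9>5; P2→P gives 9>3; P3→Y gives 4>1]
(A,Q,Y): not NE [P1→B gives 8>6; P2→R gives 9>5]
(A,R,X): not NE [P2→P gives 9>4]
(A,R,Y): NE
(B,P,X): not NE [P1→C gives 9>4; P2→R gives 4>3]
(B,P,Y): not NE [P2→R gives 11>9; P3→X gives 8>4]
(B,Q,X): not NE [P2→R gives 4>3; P3→Y gives 9>2]
(B,Q,Y): not NE [P2→R gives 11>9]
(B,R,X): not NE [P1→A gives 5>1]
(B,R,Y): not NE [P1→A gives 9>8; P3→X gives 6>5]
(C,P,X): not NE [P2→Q gives 8>7]
(C,P,Y): not NE [P1→B gives 8>0; P2→Q gives 9>6; P3→X gives 2>1]
(C,Q,X): not NE [P1→B gives 9>8]
(C,Q,Y): not NE [P1→B gives 8>6; P3→X gives 4>0]
(C,R,X): not NE [P1→A gives 5>0; P2→Q gives 8>4]
(C,R,Y): not NE [P1→A gives 9>5; P2→Q gives 9>4; P3→X gives 8>6]
(D,P,X): not NE [P1→C gives 9>6; P2→Q gives 7>5]
(D,P,Y): not NE [P1→B gives 8>0; P2→R gives 7>4; P3→X gives 8>1]
(D,Q,X): not NE [P1→B gives 9>0; P3→Y gives 6>4]
(D,Q,Y): not NE [P1→B gives 8>0; P2→R gives 7>3]
(D,R,X): not NE [P1→A gives 5>0; P2→Q gives 7>4; P3→Y gives 9>3]
(D,R,Y): not NE [P1→A gives 9>1]

NE set: (A,R,Y)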